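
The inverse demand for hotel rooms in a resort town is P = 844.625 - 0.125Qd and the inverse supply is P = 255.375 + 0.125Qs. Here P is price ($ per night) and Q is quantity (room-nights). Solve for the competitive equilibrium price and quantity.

P* = 550, Q* = 2357

Solving each curve for Q: Qd = 6757 - 8P and Qs = -2043 + 8P.
At equilibrium Qd = Qs, so 6757 - 8P = -2043 + 8P; collecting terms, 8800 = 16P and P* = 550.
Then Q* = 6757 - 8(550) = 2357.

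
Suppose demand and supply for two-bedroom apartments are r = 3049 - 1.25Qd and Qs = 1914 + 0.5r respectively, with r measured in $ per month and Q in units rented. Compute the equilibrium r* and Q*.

In direct form, Qd = 2439.2 - 0.8r.
Set Qd = Qs: 2439.2 - 0.8r = 1914 + 0.5r, so 525.2 = 1.3r and r* = 404.
Substitute back: Q* = 2439.2 - 0.8(404) = 2116.

r* = 404, Q* = 2116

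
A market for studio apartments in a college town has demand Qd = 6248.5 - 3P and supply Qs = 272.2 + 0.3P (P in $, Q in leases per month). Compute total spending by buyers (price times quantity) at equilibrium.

Set Qd = Qs: 6248.5 - 3P = 272.2 + 0.3P, so 5976.3 = 3.3P and P* = 1811.
Plugging P* into demand: Q* = 6248.5 - 3(1811) = 815.5.
Total spending by buyers = P* × Q* = 1811 × 815.5 = 1476870.5.

Total spending by buyers = 1476870.5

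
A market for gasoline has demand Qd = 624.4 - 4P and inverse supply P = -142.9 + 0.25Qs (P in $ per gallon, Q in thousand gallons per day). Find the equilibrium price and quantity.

P* = 6.6, Q* = 598

In direct form, Qs = 571.6 + 4P.
The market clears where 624.4 - 4P = 571.6 + 4P. Rearranging, 8P = 52.8, hence P* = 6.6.
Plugging P* into demand: Q* = 624.4 - 4(6.6) = 598.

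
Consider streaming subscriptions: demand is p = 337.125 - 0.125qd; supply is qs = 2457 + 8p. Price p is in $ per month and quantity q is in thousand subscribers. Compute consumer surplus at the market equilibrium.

Solving each curve for q: qd = 2697 - 8p.
At equilibrium qd = qs, so 2697 - 8p = 2457 + 8p; collecting terms, 240 = 16p and p* = 15.
Substitute back: q* = 2697 - 8(15) = 2577.
Demand choke price (qd = 0): p = 2697/8 = 337.125. Consumer surplus = ½ × (337.125 - 15) × 2577 = 415058.0625.

Consumer surplus = 415058.0625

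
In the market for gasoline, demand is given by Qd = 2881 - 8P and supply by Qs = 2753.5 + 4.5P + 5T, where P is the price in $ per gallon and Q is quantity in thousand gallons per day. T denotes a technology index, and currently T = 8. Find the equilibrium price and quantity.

With T = 8, supply is Qs = 2793.5 + 4.5P.
The market clears where 2881 - 8P = 2793.5 + 4.5P. Rearranging, 12.5P = 87.5, hence P* = 7.
From the demand curve, Q* = 2881 - 8(7) = 2825.

P* = 7, Q* = 2825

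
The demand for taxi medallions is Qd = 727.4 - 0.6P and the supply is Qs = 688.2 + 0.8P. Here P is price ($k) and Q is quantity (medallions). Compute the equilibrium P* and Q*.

Equating demand and supply, 727.4 - 0.6P = 688.2 + 0.8P gives 1.4P = 39.2, so P* = 28.
From the demand curve, Q* = 727.4 - 0.6(28) = 710.6.

P* = 28, Q* = 710.6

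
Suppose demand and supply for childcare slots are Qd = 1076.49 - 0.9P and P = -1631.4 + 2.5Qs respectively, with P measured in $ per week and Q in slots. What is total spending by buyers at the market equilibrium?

Total spending by buyers = 255336.3

In direct form, Qs = 652.56 + 0.4P.
The market clears where 1076.49 - 0.9P = 652.56 + 0.4P. Rearranging, 1.3P = 423.93, hence P* = 326.1.
Substitute back: Q* = 1076.49 - 0.9(326.1) = 783.
Total spending by buyers = P* × Q* = 326.1 × 783 = 255336.3.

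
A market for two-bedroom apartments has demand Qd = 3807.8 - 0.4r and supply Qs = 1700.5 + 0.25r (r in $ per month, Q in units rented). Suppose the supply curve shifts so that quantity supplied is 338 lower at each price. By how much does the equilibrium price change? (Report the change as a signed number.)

The market clears where 3807.8 - 0.4r = 1700.5 + 0.25r. Rearranging, 0.65r = 2107.3, hence r* = 3242.
From the demand curve, Q* = 3807.8 - 0.4(3242) = 2511.
After the shift, supply is Qs = 1362.5 + 0.25r.
Re-solving, 0.65r = 2445.3 gives r = 3762 and Q = 2303.
Δr = 3762 - 3242 = 520.

Δr = 520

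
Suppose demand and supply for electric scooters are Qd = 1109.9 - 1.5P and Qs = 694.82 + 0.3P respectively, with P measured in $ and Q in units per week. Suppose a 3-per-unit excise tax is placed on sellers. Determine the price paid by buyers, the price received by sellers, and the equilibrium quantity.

With a tax of 3 on sellers, they supply based on the net price P_s = P_b - 3, so Qs = 693.92 + 0.3P_b.
Set Qd = Qs: 1109.9 - 1.5P_b = 693.92 + 0.3P_b, so 415.98 = 1.8P_b and P_b = 231.1.
So P_s = 228.1 and the quantity traded is Q = 1109.9 - 1.5(231.1) = 763.25.

P_b = 231.1, P_s = 228.1, Q = 763.25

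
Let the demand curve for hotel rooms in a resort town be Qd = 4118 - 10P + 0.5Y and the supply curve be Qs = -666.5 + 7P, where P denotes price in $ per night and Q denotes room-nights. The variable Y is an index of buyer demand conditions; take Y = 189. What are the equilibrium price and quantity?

P* = 287, Q* = 1342.5

With Y = 189, demand is Qd = 4212.5 - 10P.
Equating demand and supply, 4212.5 - 10P = -666.5 + 7P gives 17P = 4879, so P* = 287.
From the demand curve, Q* = 4212.5 - 10(287) = 1342.5.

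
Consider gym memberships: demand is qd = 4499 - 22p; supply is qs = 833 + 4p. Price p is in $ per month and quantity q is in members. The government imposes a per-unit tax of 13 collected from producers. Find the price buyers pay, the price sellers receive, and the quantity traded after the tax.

p_b = 143, p_s = 130, q = 1353

Producers keep p_s = p_b - 13 per unit, so supply in terms of the buyer price is qs = 781 + 4p_b.
Market clearing requires 4499 - 22p_b = 781 + 4p_b; hence 3718 = 26p_b and p_b = 143.
Then p_s = 143 - 13 = 130 and q = 4499 - 22(143) = 1353.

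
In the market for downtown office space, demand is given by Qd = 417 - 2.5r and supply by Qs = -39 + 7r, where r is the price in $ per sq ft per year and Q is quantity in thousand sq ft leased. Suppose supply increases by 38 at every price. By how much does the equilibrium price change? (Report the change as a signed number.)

Set Qd = Qs: 417 - 2.5r = -39 + 7r, so 456 = 9.5r and r* = 48.
Then Q* = 417 - 2.5(48) = 297.
After the shift, supply is Qs = -1 + 7r.
Re-solving, 9.5r = 418 gives r = 44 and Q = 307.
Δr = 44 - 48 = -4.

Δr = -4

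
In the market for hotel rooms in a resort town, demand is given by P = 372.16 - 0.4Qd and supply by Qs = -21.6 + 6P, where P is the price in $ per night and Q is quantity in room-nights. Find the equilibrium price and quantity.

P* = 112, Q* = 650.4

Rewriting in direct form: Qd = 930.4 - 2.5P.
Equating demand and supply, 930.4 - 2.5P = -21.6 + 6P gives 8.5P = 952, so P* = 112.
Then Q* = 930.4 - 2.5(112) = 650.4.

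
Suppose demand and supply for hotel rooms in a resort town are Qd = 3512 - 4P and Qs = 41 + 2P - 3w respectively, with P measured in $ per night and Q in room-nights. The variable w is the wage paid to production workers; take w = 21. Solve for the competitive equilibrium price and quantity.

P* = 589, Q* = 1156

With w = 21, supply is Qs = -22 + 2P.
At equilibrium Qd = Qs, so 3512 - 4P = -22 + 2P; collecting terms, 3534 = 6P and P* = 589.
Substitute back: Q* = 3512 - 4(589) = 1156.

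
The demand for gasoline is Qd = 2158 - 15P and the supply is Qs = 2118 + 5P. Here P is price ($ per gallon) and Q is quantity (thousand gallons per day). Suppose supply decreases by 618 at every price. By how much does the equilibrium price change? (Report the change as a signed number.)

Equating demand and supply, 2158 - 15P = 2118 + 5P gives 20P = 40, so P* = 2.
Then Q* = 2158 - 15(2) = 2128.
After the shift, supply is Qs = 1500 + 5P.
Re-solving, 20P = 658 gives P = 32.9 and Q = 1664.5.
ΔP = 32.9 - 2 = 30.9.

ΔP = 30.9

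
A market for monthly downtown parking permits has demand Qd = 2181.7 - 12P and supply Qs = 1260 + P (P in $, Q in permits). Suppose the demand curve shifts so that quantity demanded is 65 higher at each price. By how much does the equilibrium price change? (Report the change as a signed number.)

Set Qd = Qs: 2181.7 - 12P = 1260 + P, so 921.7 = 13P and P* = 70.9.
Then Q* = 2181.7 - 12(70.9) = 1330.9.
After the shift, demand is Qd = 2246.7 - 12P.
The new intersection has 986.7 = 13P, i.e. P = 75.9, Q = 1335.9.
ΔP = 75.9 - 70.9 = 5.

ΔP = 5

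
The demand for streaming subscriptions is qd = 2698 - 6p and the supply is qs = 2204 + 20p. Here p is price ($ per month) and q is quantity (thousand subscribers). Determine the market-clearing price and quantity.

The market clears where 2698 - 6p = 2204 + 20p. Rearranging, 26p = 494, hence p* = 19.
Then q* = 2698 - 6(19) = 2584.

p* = 19, q* = 2584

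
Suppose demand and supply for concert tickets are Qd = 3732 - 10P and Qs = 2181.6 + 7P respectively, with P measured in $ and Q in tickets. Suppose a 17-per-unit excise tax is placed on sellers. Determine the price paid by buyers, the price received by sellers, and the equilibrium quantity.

P_b = 98.2, P_s = 81.2, Q = 2750

With a tax of 17 on sellers, they supply based on the net price P_s = P_b - 17, so Qs = 2062.6 + 7P_b.
Market clearing requires 3732 - 10P_b = 2062.6 + 7P_b; hence 1669.4 = 17P_b and P_b = 98.2.
So P_s = 81.2 and the quantity traded is Q = 3732 - 10(98.2) = 2750.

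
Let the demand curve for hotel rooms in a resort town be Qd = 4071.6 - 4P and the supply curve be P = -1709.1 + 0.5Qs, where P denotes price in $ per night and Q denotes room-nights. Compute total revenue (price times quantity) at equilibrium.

In direct form, Qs = 3418.2 + 2P.
At equilibrium Qd = Qs, so 4071.6 - 4P = 3418.2 + 2P; collecting terms, 653.4 = 6P and P* = 108.9.
Plugging P* into demand: Q* = 4071.6 - 4(108.9) = 3636.
Total revenue = P* × Q* = 108.9 × 3636 = 395960.4.

Total revenue = 395960.4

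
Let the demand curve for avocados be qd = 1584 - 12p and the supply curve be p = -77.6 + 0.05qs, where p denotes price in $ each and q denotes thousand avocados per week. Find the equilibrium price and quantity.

p* = 1, q* = 1572

In direct form, qs = 1552 + 20p.
Set qd = qs: 1584 - 12p = 1552 + 20p, so 32 = 32p and p* = 1.
Then q* = 1584 - 12(1) = 1572.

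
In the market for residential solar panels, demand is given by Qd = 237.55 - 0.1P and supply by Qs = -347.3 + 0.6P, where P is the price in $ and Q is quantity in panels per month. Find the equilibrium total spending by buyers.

Equating demand and supply, 237.55 - 0.1P = -347.3 + 0.6P gives 0.7P = 584.85, so P* = 835.5.
From the demand curve, Q* = 237.55 - 0.1(835.5) = 154.
Total spending by buyers = P* × Q* = 835.5 × 154 = 128667.

Total spending by buyers = 128667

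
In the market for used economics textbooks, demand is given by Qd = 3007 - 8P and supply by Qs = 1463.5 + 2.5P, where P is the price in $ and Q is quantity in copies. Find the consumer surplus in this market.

The market clears where 3007 - 8P = 1463.5 + 2.5P. Rearranging, 10.5P = 1543.5, hence P* = 147.
Substitute back: Q* = 3007 - 8(147) = 1831.
Demand choke price (Qd = 0): P = 3007/8 = 375.875. Consumer surplus = ½ × (375.875 - 147) × 1831 = 209535.0625.

Consumer surplus = 209535.0625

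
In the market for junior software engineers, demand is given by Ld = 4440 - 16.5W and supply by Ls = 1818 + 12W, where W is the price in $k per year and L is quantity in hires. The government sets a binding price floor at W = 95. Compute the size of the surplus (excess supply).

Surplus = 85.5

At W = 95: Ld = 2872.5 and Ls = 2958.
Surplus = Ls - Ld = 2958 - 2872.5 = 85.5.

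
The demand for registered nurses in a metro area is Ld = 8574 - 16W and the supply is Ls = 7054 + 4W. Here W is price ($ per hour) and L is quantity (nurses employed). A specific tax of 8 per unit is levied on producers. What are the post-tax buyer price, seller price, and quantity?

Producers keep W_s = W_b - 8 per unit, so supply in terms of the buyer price is Ls = 7022 + 4W_b.
Market clearing requires 8574 - 16W_b = 7022 + 4W_b; hence 1552 = 20W_b and W_b = 77.6.
So W_s = 69.6 and the quantity traded is L = 8574 - 16(77.6) = 7332.4.

W_b = 77.6, W_s = 69.6, L = 7332.4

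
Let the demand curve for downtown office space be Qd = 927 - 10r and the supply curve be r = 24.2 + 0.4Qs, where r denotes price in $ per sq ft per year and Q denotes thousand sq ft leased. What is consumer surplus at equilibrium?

Consumer surplus = 938.45

Solving each curve for Q: Qs = -60.5 + 2.5r.
The market clears where 927 - 10r = -60.5 + 2.5r. Rearranging, 12.5r = 987.5, hence r* = 79.
Plugging r* into demand: Q* = 927 - 10(79) = 137.
Demand choke price (Qd = 0): r = 927/10 = 92.7. Consumer surplus = ½ × (92.7 - 79) × 137 = 938.45.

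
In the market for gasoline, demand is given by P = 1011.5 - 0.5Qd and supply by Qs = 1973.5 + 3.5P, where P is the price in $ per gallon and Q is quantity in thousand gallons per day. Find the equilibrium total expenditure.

Rewriting in direct form: Qd = 2023 - 2P.
The market clears where 2023 - 2P = 1973.5 + 3.5P. Rearranging, 5.5P = 49.5, hence P* = 9.
From the demand curve, Q* = 2023 - 2(9) = 2005.
Total expenditure = P* × Q* = 9 × 2005 = 18045.

Total expenditure = 18045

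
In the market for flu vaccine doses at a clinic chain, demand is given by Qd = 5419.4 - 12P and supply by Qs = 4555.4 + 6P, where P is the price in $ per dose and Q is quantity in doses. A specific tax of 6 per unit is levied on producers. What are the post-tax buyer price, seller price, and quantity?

P_b = 50, P_s = 44, Q = 4819.4

The tax drives a wedge P_b - P_s = 6. Substituting P_s = P_b - 6 into supply: Qs = 4519.4 + 6P_b.
Market clearing requires 5419.4 - 12P_b = 4519.4 + 6P_b; hence 900 = 18P_b and P_b = 50.
Then P_s = 50 - 6 = 44 and Q = 5419.4 - 12(50) = 4819.4.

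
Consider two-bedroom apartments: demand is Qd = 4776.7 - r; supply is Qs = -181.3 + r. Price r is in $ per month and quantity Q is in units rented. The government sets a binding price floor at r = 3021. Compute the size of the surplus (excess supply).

With r fixed at 3021, quantity demanded is 1755.7 and quantity supplied is 2839.7.
Surplus = Qs - Qd = 2839.7 - 1755.7 = 1084.

Surplus = 1084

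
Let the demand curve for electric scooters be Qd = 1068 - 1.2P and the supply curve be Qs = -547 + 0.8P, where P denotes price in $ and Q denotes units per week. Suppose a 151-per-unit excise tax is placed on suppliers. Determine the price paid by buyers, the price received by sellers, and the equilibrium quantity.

With a tax of 151 on suppliers, they supply based on the net price P_s = P_b - 151, so Qs = -667.8 + 0.8P_b.
Equate demand and the shifted supply: 1068 - 1.2P_b = -667.8 + 0.8P_b, giving 2P_b = 1735.8, so P_b = 867.9.
So P_s = 716.9 and the quantity traded is Q = 1068 - 1.2(867.9) = 26.52.

P_b = 867.9, P_s = 716.9, Q = 26.52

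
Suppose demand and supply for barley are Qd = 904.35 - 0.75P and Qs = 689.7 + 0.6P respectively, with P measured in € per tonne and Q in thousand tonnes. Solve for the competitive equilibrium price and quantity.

Equating demand and supply, 904.35 - 0.75P = 689.7 + 0.6P gives 1.35P = 214.65, so P* = 159.
Substitute back: Q* = 904.35 - 0.75(159) = 785.1.

P* = 159, Q* = 785.1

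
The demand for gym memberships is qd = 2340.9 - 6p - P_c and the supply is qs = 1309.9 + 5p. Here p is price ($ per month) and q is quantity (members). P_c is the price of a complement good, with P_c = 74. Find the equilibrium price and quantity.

p* = 87, q* = 1744.9

With P_c = 74, demand is qd = 2266.9 - 6p.
Equating demand and supply, 2266.9 - 6p = 1309.9 + 5p gives 11p = 957, so p* = 87.
From the demand curve, q* = 2266.9 - 6(87) = 1744.9.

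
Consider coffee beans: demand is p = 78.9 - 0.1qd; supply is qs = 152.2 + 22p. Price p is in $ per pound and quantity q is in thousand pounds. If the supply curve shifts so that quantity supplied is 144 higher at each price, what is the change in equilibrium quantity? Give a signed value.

Δq = 45

Rewriting in direct form: qd = 789 - 10p.
At equilibrium qd = qs, so 789 - 10p = 152.2 + 22p; collecting terms, 636.8 = 32p and p* = 19.9.
From the demand curve, q* = 789 - 10(19.9) = 590.
After the shift, supply is qs = 296.2 + 22p.
The new intersection has 492.8 = 32p, i.e. p = 15.4, q = 635.
Δq = 635 - 590 = 45.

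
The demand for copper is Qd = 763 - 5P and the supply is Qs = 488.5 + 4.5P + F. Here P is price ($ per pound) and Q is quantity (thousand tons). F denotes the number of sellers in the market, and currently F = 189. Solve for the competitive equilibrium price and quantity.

P* = 9, Q* = 718

With F = 189, supply is Qs = 677.5 + 4.5P.
The market clears where 763 - 5P = 677.5 + 4.5P. Rearranging, 9.5P = 85.5, hence P* = 9.
From the demand curve, Q* = 763 - 5(9) = 718.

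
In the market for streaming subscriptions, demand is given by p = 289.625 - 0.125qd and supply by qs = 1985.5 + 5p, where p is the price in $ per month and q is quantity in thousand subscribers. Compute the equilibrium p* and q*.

Rewriting in direct form: qd = 2317 - 8p.
Equating demand and supply, 2317 - 8p = 1985.5 + 5p gives 13p = 331.5, so p* = 25.5.
Substitute back: q* = 2317 - 8(25.5) = 2113.

p* = 25.5, q* = 2113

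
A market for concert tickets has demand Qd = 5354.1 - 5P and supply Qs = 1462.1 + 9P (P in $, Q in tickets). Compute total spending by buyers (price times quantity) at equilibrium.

Total spending by buyers = 1102019.8

At equilibrium Qd = Qs, so 5354.1 - 5P = 1462.1 + 9P; collecting terms, 3892 = 14P and P* = 278.
Then Q* = 5354.1 - 5(278) = 3964.1.
Total spending by buyers = P* × Q* = 278 × 3964.1 = 1102019.8.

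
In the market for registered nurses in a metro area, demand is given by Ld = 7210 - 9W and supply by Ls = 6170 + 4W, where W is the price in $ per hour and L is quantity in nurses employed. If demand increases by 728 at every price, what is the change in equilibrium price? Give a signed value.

ΔW = 56

Equating demand and supply, 7210 - 9W = 6170 + 4W gives 13W = 1040, so W* = 80.
Plugging W* into demand: L* = 7210 - 9(80) = 6490.
After the shift, demand is Ld = 7938 - 9W.
The new intersection has 1768 = 13W, i.e. W = 136, L = 6714.
ΔW = 136 - 80 = 56.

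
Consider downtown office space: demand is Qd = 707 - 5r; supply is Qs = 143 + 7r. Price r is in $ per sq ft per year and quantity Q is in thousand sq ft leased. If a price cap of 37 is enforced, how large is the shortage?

Evaluating both curves at the ceiling price 37 gives Qd = 522, Qs = 402.
Shortage = Qd - Qs = 522 - 402 = 120.

Shortage = 120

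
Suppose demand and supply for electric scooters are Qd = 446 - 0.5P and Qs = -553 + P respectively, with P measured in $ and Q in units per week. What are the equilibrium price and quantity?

P* = 666, Q* = 113

Equating demand and supply, 446 - 0.5P = -553 + P gives 1.5P = 999, so P* = 666.
Then Q* = 446 - 0.5(666) = 113.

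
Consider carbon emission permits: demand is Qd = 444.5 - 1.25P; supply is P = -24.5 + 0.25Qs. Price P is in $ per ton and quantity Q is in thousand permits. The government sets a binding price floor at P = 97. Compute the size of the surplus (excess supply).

Solving each curve for Q: Qs = 98 + 4P.
With P fixed at 97, quantity demanded is 323.25 and quantity supplied is 486.
Surplus = Qs - Qd = 486 - 323.25 = 162.75.

Surplus = 162.75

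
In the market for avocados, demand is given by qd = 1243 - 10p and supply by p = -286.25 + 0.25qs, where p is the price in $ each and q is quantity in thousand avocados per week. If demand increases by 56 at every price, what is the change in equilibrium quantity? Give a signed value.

In direct form, qs = 1145 + 4p.
Set qd = qs: 1243 - 10p = 1145 + 4p, so 98 = 14p and p* = 7.
From the demand curve, q* = 1243 - 10(7) = 1173.
After the shift, demand is qd = 1299 - 10p.
The new intersection has 154 = 14p, i.e. p = 11, q = 1189.
Δq = 1189 - 1173 = 16.

Δq = 16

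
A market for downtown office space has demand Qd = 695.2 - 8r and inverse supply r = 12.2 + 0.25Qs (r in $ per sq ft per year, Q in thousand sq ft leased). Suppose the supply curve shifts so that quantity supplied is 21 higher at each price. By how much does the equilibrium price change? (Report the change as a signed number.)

Δr = -1.75

Rewriting in direct form: Qs = -48.8 + 4r.
At equilibrium Qd = Qs, so 695.2 - 8r = -48.8 + 4r; collecting terms, 744 = 12r and r* = 62.
Substitute back: Q* = 695.2 - 8(62) = 199.2.
After the shift, supply is Qs = -27.8 + 4r.
Re-solving, 12r = 723 gives r = 60.25 and Q = 213.2.
Δr = 60.25 - 62 = -1.75.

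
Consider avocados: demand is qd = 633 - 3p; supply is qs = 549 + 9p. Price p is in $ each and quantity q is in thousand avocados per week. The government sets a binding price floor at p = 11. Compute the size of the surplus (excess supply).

With p fixed at 11, quantity demanded is 600 and quantity supplied is 648.
Surplus = qs - qd = 648 - 600 = 48.

Surplus = 48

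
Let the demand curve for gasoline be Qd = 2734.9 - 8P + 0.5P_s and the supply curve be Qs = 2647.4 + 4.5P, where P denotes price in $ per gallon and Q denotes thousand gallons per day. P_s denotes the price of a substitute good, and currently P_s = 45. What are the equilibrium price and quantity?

P* = 8.8, Q* = 2687

With P_s = 45, demand is Qd = 2757.4 - 8P.
The market clears where 2757.4 - 8P = 2647.4 + 4.5P. Rearranging, 12.5P = 110, hence P* = 8.8.
Plugging P* into demand: Q* = 2757.4 - 8(8.8) = 2687.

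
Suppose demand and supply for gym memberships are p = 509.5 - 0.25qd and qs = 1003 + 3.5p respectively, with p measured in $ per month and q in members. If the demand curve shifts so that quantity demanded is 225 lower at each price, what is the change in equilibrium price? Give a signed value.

In direct form, qd = 2038 - 4p.
At equilibrium qd = qs, so 2038 - 4p = 1003 + 3.5p; collecting terms, 1035 = 7.5p and p* = 138.
Then q* = 2038 - 4(138) = 1486.
After the shift, demand is qd = 1813 - 4p.
New equilibrium: 810 = 7.5p, so p = 108 and q = 1381.
Δp = 108 - 138 = -30.

Δp = -30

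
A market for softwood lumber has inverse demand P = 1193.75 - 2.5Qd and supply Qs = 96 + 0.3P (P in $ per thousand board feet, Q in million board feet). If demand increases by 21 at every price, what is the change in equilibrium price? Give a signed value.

ΔP = 30

Rewriting in direct form: Qd = 477.5 - 0.4P.
Set Qd = Qs: 477.5 - 0.4P = 96 + 0.3P, so 381.5 = 0.7P and P* = 545.
Plugging P* into demand: Q* = 477.5 - 0.4(545) = 259.5.
After the shift, demand is Qd = 498.5 - 0.4P.
The new intersection has 402.5 = 0.7P, i.e. P = 575, Q = 268.5.
ΔP = 575 - 545 = 30.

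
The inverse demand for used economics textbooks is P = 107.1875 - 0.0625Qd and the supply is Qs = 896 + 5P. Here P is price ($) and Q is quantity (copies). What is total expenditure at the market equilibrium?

Total expenditure = 42549

Rewriting in direct form: Qd = 1715 - 16P.
Equating demand and supply, 1715 - 16P = 896 + 5P gives 21P = 819, so P* = 39.
Plugging P* into demand: Q* = 1715 - 16(39) = 1091.
Total expenditure = P* × Q* = 39 × 1091 = 42549.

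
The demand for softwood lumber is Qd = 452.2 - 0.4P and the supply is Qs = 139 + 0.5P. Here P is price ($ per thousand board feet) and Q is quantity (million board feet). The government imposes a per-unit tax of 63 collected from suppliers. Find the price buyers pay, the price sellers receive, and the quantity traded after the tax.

Suppliers keep P_s = P_b - 63 per unit, so supply in terms of the buyer price is Qs = 107.5 + 0.5P_b.
Market clearing requires 452.2 - 0.4P_b = 107.5 + 0.5P_b; hence 344.7 = 0.9P_b and P_b = 383.
Then P_s = 383 - 63 = 320 and Q = 452.2 - 0.4(383) = 299.

P_b = 383, P_s = 320, Q = 299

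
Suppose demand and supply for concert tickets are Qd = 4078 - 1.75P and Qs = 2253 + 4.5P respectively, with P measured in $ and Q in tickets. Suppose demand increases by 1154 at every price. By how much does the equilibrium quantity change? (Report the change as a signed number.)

Equating demand and supply, 4078 - 1.75P = 2253 + 4.5P gives 6.25P = 1825, so P* = 292.
Plugging P* into demand: Q* = 4078 - 1.75(292) = 3567.
After the shift, demand is Qd = 5232 - 1.75P.
The new intersection has 2979 = 6.25P, i.e. P = 476.64, Q = 4397.88.
ΔQ = 4397.88 - 3567 = 830.88.

ΔQ = 830.88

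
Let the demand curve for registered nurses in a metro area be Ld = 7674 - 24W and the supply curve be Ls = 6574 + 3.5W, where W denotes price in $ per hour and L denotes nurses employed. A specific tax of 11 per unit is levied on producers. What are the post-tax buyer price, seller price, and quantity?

W_b = 41.4, W_s = 30.4, L = 6680.4

The tax drives a wedge W_b - W_s = 11. Substituting W_s = W_b - 11 into supply: Ls = 6535.5 + 3.5W_b.
Equate demand and the shifted supply: 7674 - 24W_b = 6535.5 + 3.5W_b, giving 27.5W_b = 1138.5, so W_b = 41.4.
So W_s = 30.4 and the quantity traded is L = 7674 - 24(41.4) = 6680.4.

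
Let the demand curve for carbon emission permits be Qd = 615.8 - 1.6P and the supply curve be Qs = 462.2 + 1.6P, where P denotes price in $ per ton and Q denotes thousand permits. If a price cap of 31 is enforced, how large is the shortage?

Evaluating both curves at the ceiling price 31 gives Qd = 566.2, Qs = 511.8.
Shortage = Qd - Qs = 566.2 - 511.8 = 54.4.

Shortage = 54.4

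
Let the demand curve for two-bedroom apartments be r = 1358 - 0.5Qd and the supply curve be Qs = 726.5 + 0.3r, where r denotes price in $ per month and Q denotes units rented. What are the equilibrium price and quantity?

In direct form, Qd = 2716 - 2r.
Equating demand and supply, 2716 - 2r = 726.5 + 0.3r gives 2.3r = 1989.5, so r* = 865.
Then Q* = 2716 - 2(865) = 986.

r* = 865, Q* = 986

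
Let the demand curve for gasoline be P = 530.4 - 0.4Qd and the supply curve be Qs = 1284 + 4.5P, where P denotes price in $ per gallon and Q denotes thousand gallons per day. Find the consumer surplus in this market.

Rewriting in direct form: Qd = 1326 - 2.5P.
Set Qd = Qs: 1326 - 2.5P = 1284 + 4.5P, so 42 = 7P and P* = 6.
Substitute back: Q* = 1326 - 2.5(6) = 1311.
Demand choke price (Qd = 0): P = 1326/2.5 = 530.4. Consumer surplus = ½ × (530.4 - 6) × 1311 = 343744.2.

Consumer surplus = 343744.2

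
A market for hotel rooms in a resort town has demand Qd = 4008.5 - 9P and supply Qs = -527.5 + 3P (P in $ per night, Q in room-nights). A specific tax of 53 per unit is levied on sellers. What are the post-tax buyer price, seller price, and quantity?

With a tax of 53 on sellers, they supply based on the net price P_s = P_b - 53, so Qs = -686.5 + 3P_b.
Market clearing requires 4008.5 - 9P_b = -686.5 + 3P_b; hence 4695 = 12P_b and P_b = 391.25.
Then P_s = 391.25 - 53 = 338.25 and Q = 4008.5 - 9(391.25) = 487.25.

P_b = 391.25, P_s = 338.25, Q = 487.25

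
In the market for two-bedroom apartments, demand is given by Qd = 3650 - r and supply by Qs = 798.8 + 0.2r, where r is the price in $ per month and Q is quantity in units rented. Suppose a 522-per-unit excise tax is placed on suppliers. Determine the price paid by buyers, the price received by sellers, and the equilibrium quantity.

The tax drives a wedge r_b - r_s = 522. Substituting r_s = r_b - 522 into supply: Qs = 694.4 + 0.2r_b.
Set Qd = Qs: 3650 - r_b = 694.4 + 0.2r_b, so 2955.6 = 1.2r_b and r_b = 2463.
So r_s = 1941 and the quantity traded is Q = 3650 - 2463 = 1187.

r_b = 2463, r_s = 1941, Q = 1187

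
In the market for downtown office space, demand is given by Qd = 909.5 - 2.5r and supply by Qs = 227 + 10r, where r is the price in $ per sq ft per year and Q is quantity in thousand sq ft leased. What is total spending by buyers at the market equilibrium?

Total spending by buyers = 42205.8

Equating demand and supply, 909.5 - 2.5r = 227 + 10r gives 12.5r = 682.5, so r* = 54.6.
Plugging r* into demand: Q* = 909.5 - 2.5(54.6) = 773.
Total spending by buyers = r* × Q* = 54.6 × 773 = 42205.8.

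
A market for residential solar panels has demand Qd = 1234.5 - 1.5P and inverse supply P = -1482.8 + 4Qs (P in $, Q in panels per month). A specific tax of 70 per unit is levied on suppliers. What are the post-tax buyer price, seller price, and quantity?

P_b = 503.6, P_s = 433.6, Q = 479.1

Rewriting in direct form: Qs = 370.7 + 0.25P.
Suppliers keep P_s = P_b - 70 per unit, so supply in terms of the buyer price is Qs = 353.2 + 0.25P_b.
Market clearing requires 1234.5 - 1.5P_b = 353.2 + 0.25P_b; hence 881.3 = 1.75P_b and P_b = 503.6.
Then P_s = 503.6 - 70 = 433.6 and Q = 1234.5 - 1.5(503.6) = 479.1.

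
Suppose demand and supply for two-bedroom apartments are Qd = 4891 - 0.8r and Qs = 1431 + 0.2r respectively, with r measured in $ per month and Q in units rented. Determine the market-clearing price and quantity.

Set Qd = Qs: 4891 - 0.8r = 1431 + 0.2r, so 3460 = r and r* = 3460.
Then Q* = 4891 - 0.8(3460) = 2123.

r* = 3460, Q* = 2123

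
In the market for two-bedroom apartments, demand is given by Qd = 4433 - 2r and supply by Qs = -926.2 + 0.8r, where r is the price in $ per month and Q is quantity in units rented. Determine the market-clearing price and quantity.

r* = 1914, Q* = 605

The market clears where 4433 - 2r = -926.2 + 0.8r. Rearranging, 2.8r = 5359.2, hence r* = 1914.
From the demand curve, Q* = 4433 - 2(1914) = 605.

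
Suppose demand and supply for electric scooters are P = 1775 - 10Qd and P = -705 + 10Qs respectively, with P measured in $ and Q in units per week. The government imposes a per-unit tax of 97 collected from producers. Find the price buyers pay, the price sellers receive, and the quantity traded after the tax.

In direct form, Qd = 177.5 - 0.1P and Qs = 70.5 + 0.1P.
The tax drives a wedge P_b - P_s = 97. Substituting P_s = P_b - 97 into supply: Qs = 60.8 + 0.1P_b.
Set Qd = Qs: 177.5 - 0.1P_b = 60.8 + 0.1P_b, so 116.7 = 0.2P_b and P_b = 583.5.
Then P_s = 583.5 - 97 = 486.5 and Q = 177.5 - 0.1(583.5) = 119.15.

P_b = 583.5, P_s = 486.5, Q = 119.15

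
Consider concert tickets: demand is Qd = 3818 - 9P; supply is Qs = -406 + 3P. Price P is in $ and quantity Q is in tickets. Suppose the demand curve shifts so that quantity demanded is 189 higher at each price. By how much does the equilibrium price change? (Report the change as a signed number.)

At equilibrium Qd = Qs, so 3818 - 9P = -406 + 3P; collecting terms, 4224 = 12P and P* = 352.
Then Q* = 3818 - 9(352) = 650.
After the shift, demand is Qd = 4007 - 9P.
New equilibrium: 4413 = 12P, so P = 367.75 and Q = 697.25.
ΔP = 367.75 - 352 = 15.75.

ΔP = 15.75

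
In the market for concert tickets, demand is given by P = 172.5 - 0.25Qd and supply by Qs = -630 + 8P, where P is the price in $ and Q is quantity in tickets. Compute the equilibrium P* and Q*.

P* = 110, Q* = 250

Solving each curve for Q: Qd = 690 - 4P.
Equating demand and supply, 690 - 4P = -630 + 8P gives 12P = 1320, so P* = 110.
Substitute back: Q* = 690 - 4(110) = 250.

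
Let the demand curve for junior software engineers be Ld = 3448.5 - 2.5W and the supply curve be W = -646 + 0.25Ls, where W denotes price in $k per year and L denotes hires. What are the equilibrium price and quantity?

W* = 133, L* = 3116

Solving each curve for L: Ls = 2584 + 4W.
At equilibrium Ld = Ls, so 3448.5 - 2.5W = 2584 + 4W; collecting terms, 864.5 = 6.5W and W* = 133.
Then L* = 3448.5 - 2.5(133) = 3116.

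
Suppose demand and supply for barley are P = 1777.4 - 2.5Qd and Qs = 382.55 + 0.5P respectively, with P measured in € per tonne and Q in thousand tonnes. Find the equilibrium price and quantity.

In direct form, Qd = 710.96 - 0.4P.
Set Qd = Qs: 710.96 - 0.4P = 382.55 + 0.5P, so 328.41 = 0.9P and P* = 364.9.
Plugging P* into demand: Q* = 710.96 - 0.4(364.9) = 565.

P* = 364.9, Q* = 565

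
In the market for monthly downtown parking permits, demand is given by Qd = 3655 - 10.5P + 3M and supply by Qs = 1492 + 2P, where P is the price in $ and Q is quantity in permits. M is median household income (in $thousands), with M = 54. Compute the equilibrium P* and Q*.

P* = 186, Q* = 1864

With M = 54, demand is Qd = 3817 - 10.5P.
The market clears where 3817 - 10.5P = 1492 + 2P. Rearranging, 12.5P = 2325, hence P* = 186.
Then Q* = 3817 - 10.5(186) = 1864.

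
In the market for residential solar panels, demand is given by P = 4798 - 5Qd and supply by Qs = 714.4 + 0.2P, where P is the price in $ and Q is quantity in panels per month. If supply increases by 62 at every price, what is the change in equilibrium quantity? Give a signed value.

ΔQ = 31

Solving each curve for Q: Qd = 959.6 - 0.2P.
At equilibrium Qd = Qs, so 959.6 - 0.2P = 714.4 + 0.2P; collecting terms, 245.2 = 0.4P and P* = 613.
Substitute back: Q* = 959.6 - 0.2(613) = 837.
After the shift, supply is Qs = 776.4 + 0.2P.
The new intersection has 183.2 = 0.4P, i.e. P = 458, Q = 868.
ΔQ = 868 - 837 = 31.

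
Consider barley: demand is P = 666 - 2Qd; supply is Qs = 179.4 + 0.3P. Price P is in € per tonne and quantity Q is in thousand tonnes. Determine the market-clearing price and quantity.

In direct form, Qd = 333 - 0.5P.
Set Qd = Qs: 333 - 0.5P = 179.4 + 0.3P, so 153.6 = 0.8P and P* = 192.
Plugging P* into demand: Q* = 333 - 0.5(192) = 237.

P* = 192, Q* = 237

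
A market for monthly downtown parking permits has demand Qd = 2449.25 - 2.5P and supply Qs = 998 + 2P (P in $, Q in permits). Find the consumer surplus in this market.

Equating demand and supply, 2449.25 - 2.5P = 998 + 2P gives 4.5P = 1451.25, so P* = 322.5.
From the demand curve, Q* = 2449.25 - 2.5(322.5) = 1643.
Demand choke price (Qd = 0): P = 2449.25/2.5 = 979.7. Consumer surplus = ½ × (979.7 - 322.5) × 1643 = 539889.8.

Consumer surplus = 539889.8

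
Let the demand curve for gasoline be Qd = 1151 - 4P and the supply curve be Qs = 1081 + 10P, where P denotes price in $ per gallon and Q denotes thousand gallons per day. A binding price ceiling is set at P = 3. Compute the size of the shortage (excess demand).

At P = 3: Qd = 1139 and Qs = 1111.
Shortage = Qd - Qs = 1139 - 1111 = 28.

Shortage = 28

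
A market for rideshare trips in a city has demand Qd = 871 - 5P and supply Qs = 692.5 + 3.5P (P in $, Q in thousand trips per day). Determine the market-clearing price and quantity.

P* = 21, Q* = 766

The market clears where 871 - 5P = 692.5 + 3.5P. Rearranging, 8.5P = 178.5, hence P* = 21.
Then Q* = 871 - 5(21) = 766.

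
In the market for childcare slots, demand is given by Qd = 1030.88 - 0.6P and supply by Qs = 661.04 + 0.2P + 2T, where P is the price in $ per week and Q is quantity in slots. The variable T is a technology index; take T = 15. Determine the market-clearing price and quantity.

With T = 15, supply is Qs = 691.04 + 0.2P.
The market clears where 1030.88 - 0.6P = 691.04 + 0.2P. Rearranging, 0.8P = 339.84, hence P* = 424.8.
Substitute back: Q* = 1030.88 - 0.6(424.8) = 776.

P* = 424.8, Q* = 776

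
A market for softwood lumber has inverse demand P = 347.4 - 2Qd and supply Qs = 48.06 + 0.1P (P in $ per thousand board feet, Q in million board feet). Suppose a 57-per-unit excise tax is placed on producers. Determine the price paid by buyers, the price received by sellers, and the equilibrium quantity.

In direct form, Qd = 173.7 - 0.5P.
The tax drives a wedge P_b - P_s = 57. Substituting P_s = P_b - 57 into supply: Qs = 42.36 + 0.1P_b.
Equate demand and the shifted supply: 173.7 - 0.5P_b = 42.36 + 0.1P_b, giving 0.6P_b = 131.34, so P_b = 218.9.
Then P_s = 218.9 - 57 = 161.9 and Q = 173.7 - 0.5(218.9) = 64.25.

P_b = 218.9, P_s = 161.9, Q = 64.25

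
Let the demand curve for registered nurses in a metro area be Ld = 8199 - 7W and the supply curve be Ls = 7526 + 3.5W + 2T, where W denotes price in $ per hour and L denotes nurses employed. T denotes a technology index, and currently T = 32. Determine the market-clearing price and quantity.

With T = 32, supply is Ls = 7590 + 3.5W.
At equilibrium Ld = Ls, so 8199 - 7W = 7590 + 3.5W; collecting terms, 609 = 10.5W and W* = 58.
Substitute back: L* = 8199 - 7(58) = 7793.

W* = 58, L* = 7793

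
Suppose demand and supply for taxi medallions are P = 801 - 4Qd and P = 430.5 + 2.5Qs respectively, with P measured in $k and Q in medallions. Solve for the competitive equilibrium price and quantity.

P* = 573, Q* = 57

Solving each curve for Q: Qd = 200.25 - 0.25P and Qs = -172.2 + 0.4P.
At equilibrium Qd = Qs, so 200.25 - 0.25P = -172.2 + 0.4P; collecting terms, 372.45 = 0.65P and P* = 573.
Plugging P* into demand: Q* = 200.25 - 0.25(573) = 57.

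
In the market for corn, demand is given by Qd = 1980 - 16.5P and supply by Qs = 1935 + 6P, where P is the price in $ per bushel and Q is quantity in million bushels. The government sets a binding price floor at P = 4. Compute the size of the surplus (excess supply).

With P fixed at 4, quantity demanded is 1914 and quantity supplied is 1959.
Surplus = Qs - Qd = 1959 - 1914 = 45.

Surplus = 45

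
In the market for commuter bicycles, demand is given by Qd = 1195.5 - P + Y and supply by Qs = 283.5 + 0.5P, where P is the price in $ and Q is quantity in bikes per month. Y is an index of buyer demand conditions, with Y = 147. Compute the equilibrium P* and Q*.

P* = 706, Q* = 636.5

With Y = 147, demand is Qd = 1342.5 - P.
Set Qd = Qs: 1342.5 - P = 283.5 + 0.5P, so 1059 = 1.5P and P* = 706.
From the demand curve, Q* = 1342.5 - 706 = 636.5.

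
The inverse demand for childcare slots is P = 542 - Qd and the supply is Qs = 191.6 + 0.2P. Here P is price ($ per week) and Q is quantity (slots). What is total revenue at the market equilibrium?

Total revenue = 73000

Inverting to quantity form: Qd = 542 - P.
Set Qd = Qs: 542 - P = 191.6 + 0.2P, so 350.4 = 1.2P and P* = 292.
Then Q* = 542 - 292 = 250.
Total revenue = P* × Q* = 292 × 250 = 73000.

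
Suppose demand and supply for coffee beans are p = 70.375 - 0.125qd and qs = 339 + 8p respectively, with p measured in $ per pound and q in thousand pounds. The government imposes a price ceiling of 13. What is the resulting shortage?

Shortage = 16

Rewriting in direct form: qd = 563 - 8p.
At p = 13: qd = 459 and qs = 443.
Shortage = qd - qs = 459 - 443 = 16.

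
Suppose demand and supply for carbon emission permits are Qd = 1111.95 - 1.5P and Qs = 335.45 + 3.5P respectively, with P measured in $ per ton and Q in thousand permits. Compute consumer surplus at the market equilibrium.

Consumer surplus = 257547

Equating demand and supply, 1111.95 - 1.5P = 335.45 + 3.5P gives 5P = 776.5, so P* = 155.3.
From the demand curve, Q* = 1111.95 - 1.5(155.3) = 879.
Demand choke price (Qd = 0): P = 1111.95/1.5 = 741.3. Consumer surplus = ½ × (741.3 - 155.3) × 879 = 257547.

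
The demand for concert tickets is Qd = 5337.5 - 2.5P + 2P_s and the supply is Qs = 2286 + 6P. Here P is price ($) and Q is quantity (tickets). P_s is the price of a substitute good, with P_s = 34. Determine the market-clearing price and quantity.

P* = 367, Q* = 4488

With P_s = 34, demand is Qd = 5405.5 - 2.5P.
Set Qd = Qs: 5405.5 - 2.5P = 2286 + 6P, so 3119.5 = 8.5P and P* = 367.
Substitute back: Q* = 5405.5 - 2.5(367) = 4488.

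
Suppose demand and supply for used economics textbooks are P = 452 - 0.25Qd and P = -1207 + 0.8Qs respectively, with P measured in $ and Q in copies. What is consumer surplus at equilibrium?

Consumer surplus = 312050

Inverting to quantity form: Qd = 1808 - 4P and Qs = 1508.75 + 1.25P.
Set Qd = Qs: 1808 - 4P = 1508.75 + 1.25P, so 299.25 = 5.25P and P* = 57.
Then Q* = 1808 - 4(57) = 1580.
Demand choke price (Qd = 0): P = 1808/4 = 452. Consumer surplus = ½ × (452 - 57) × 1580 = 312050.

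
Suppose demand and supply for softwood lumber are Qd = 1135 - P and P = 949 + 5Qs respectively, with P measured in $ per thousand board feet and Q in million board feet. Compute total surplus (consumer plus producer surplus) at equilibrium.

Solving each curve for Q: Qs = -189.8 + 0.2P.
At equilibrium Qd = Qs, so 1135 - P = -189.8 + 0.2P; collecting terms, 1324.8 = 1.2P and P* = 1104.
Substitute back: Q* = 1135 - 1104 = 31.
Demand choke price = 1135; supply choke price = 949. CS = ½(1135 - 1104)(31) = 480.5; PS = ½(1104 - 949)(31) = 2402.5. Total surplus = 2883.

Total surplus = 2883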